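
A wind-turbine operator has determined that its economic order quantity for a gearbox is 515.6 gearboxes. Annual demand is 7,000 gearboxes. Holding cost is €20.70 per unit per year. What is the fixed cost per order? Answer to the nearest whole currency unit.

S ≈ €393

The basic EOQ model gives Q* = √(2DS/H); rearrange for the unknown.
From Q* = √(2DS/H): S = Q*²H / (2D) = 515.6² × 20.7 / (2 × 7,000) = 393.0684.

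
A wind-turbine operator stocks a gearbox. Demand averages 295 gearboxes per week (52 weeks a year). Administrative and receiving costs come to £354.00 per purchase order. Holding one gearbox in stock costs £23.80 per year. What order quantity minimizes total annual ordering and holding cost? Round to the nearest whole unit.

Q* ≈ 676 gearboxes

Annual demand D = 295 × 52 = 15,340.
EOQ = √(2DS / H) = √(2 × 15,340 × 354 / 23.8).
= √(10,860,720 / 23.8) = √456,332.7731 ≈ 675.524.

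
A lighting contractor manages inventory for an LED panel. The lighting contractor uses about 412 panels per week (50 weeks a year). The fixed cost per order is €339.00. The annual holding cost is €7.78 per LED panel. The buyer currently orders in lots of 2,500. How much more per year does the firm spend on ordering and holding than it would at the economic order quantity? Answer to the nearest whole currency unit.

Annual demand D = 412 × 50 = 20,600.
EOQ = √(2DS/H) = √(2 × 20,600 × 339 / 7.78) ≈ 1339.86.
Cost at Q* = (D/Q*)S + (Q*/2)H = √(2DSH) ≈ €10,424.09.
Cost at Q = 2,500: (20,600/2,500)×339 + (2,500/2)×7.78 = €2,793.36 + €9,725.00 = €12,518.36.
Excess = €12,518.36 − €10,424.09 = €2,094.27.

Extra cost ≈ €2,094 per year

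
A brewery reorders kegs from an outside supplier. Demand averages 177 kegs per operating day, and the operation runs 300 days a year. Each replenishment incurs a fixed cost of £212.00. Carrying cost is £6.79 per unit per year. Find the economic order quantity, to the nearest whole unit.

Annual demand D = 177 × 300 = 53,100.
EOQ = √(2DS / H) = √(2 × 53,100 × 212 / 6.79).
= √(22,514,400 / 6.79) = √3,315,817.3785 ≈ 1820.939.

Q* ≈ 1,821 kegs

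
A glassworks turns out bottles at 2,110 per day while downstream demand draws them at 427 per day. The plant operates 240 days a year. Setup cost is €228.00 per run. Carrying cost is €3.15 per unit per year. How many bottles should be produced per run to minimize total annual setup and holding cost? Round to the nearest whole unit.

Q* ≈ 4,313 bottles

Annual demand D = 427 × 240 = 102,480.
Production build-up factor (1 − d/p) = 1 − 427/2,110 = 0.7976.
Q* = √(2DS / (H(1 − d/p))) = √(2 × 102,480 × 228 / (3.15 × 0.7976)).
= √(46,730,880 / 2.5125) ≈ 4312.666.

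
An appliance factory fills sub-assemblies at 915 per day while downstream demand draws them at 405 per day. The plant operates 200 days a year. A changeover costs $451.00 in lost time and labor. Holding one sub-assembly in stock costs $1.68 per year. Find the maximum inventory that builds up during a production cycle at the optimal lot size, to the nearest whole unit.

Annual demand D = 405 × 200 = 81,000.
Production build-up factor (1 − d/p) = 1 − 405/915 = 0.5574.
Q* = √(2DS / (H(1 − d/p))) = √(2 × 81,000 × 451 / (1.68 × 0.5574)).
= √(73,062,000 / 0.9364) ≈ 8833.170.
Maximum inventory = Q*(1 − d/p) = 8833.170 × 0.5574 ≈ 4923.406.

I_max ≈ 4,923 sub-assemblies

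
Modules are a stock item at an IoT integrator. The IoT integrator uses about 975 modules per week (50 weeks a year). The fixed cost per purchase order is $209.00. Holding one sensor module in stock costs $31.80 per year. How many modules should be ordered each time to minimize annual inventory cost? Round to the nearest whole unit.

Annual demand D = 975 × 50 = 48,750.
EOQ = √(2DS / H) = √(2 × 48,750 × 209 / 31.8).
= √(20,377,500 / 31.8) = √640,801.8868 ≈ 800.501.

Q* ≈ 801 modules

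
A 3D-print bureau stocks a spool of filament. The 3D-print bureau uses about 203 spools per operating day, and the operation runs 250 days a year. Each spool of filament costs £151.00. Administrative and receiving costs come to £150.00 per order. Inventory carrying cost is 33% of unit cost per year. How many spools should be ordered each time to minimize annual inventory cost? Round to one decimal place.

Annual demand D = 203 × 250 = 50,750.
Holding cost H = 0.33 × £151.00 = £49.8300 per unit per year.
EOQ = √(2DS / H) = √(2 × 50,750 × 150 / 49.83).
= √(15,225,000 / 49.83) = √305,538.832 ≈ 552.756.

Q* ≈ 552.8 spools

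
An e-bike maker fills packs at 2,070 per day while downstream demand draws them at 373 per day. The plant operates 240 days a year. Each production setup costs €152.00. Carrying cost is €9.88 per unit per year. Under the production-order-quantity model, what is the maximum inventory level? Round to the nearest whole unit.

I_max ≈ 1,503 packs

Annual demand D = 373 × 240 = 89,520.
Production build-up factor (1 − d/p) = 1 − 373/2,070 = 0.8198.
Q* = √(2DS / (H(1 − d/p))) = √(2 × 89,520 × 152 / (9.88 × 0.8198)).
= √(27,214,080 / 8.0997) ≈ 1833.001.
Maximum inventory = Q*(1 − d/p) = 1833.001 × 0.8198 ≈ 1502.706.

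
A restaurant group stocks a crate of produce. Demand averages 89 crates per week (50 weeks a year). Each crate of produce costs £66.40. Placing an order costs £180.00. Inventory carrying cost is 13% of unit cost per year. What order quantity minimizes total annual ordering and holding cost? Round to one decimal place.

Q* ≈ 430.8 crates

Annual demand D = 89 × 50 = 4,450.
Holding cost H = 0.13 × £66.40 = £8.6320 per unit per year.
EOQ = √(2DS / H) = √(2 × 4,450 × 180 / 8.632).
= √(1,602,000 / 8.632) = √185,588.5079 ≈ 430.800.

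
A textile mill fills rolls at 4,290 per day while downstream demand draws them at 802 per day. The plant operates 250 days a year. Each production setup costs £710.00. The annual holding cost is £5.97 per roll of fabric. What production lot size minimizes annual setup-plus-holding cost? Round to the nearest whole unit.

Q* ≈ 7,659 rolls

Annual demand D = 802 × 250 = 200,500.
Production build-up factor (1 − d/p) = 1 − 802/4,290 = 0.8131.
Q* = √(2DS / (H(1 − d/p))) = √(2 × 200,500 × 710 / (5.97 × 0.8131)).
= √(284,710,000 / 4.8539) ≈ 7658.692.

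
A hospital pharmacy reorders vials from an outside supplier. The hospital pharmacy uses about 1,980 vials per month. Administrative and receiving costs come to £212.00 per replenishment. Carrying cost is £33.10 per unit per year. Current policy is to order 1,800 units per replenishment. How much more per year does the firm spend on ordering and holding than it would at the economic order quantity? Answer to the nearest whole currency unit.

Extra cost ≈ £14,328 per year

Annual demand D = 1,980 × 12 = 23,760.
EOQ = √(2DS/H) = √(2 × 23,760 × 212 / 33.1) ≈ 551.69.
Cost at Q* = (D/Q*)S + (Q*/2)H = √(2DSH) ≈ £18,260.81.
Cost at Q = 1,800: (23,760/1,800)×212 + (1,800/2)×33.1 = £2,798.40 + £29,790.00 = £32,588.40.
Excess = £32,588.40 − £18,260.81 = £14,327.59.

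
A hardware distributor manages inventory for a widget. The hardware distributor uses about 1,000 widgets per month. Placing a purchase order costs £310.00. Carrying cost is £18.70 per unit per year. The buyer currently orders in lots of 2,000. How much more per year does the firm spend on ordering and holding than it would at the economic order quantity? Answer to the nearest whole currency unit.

Extra cost ≈ £8,765 per year

Annual demand D = 1,000 × 12 = 12,000.
EOQ = √(2DS/H) = √(2 × 12,000 × 310 / 18.7) ≈ 630.76.
Cost at Q* = (D/Q*)S + (Q*/2)H = √(2DSH) ≈ £11,795.25.
Cost at Q = 2,000: (12,000/2,000)×310 + (2,000/2)×18.7 = £1,860.00 + £18,700.00 = £20,560.00.
Excess = £20,560.00 − £11,795.25 = £8,764.75.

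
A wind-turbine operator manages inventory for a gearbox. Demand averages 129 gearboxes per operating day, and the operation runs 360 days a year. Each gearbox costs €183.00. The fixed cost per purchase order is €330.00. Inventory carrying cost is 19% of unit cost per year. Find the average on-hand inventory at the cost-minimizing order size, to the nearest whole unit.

Annual demand D = 129 × 360 = 46,440.
Holding cost H = 0.19 × €183.00 = €34.7700 per unit per year.
Q* = √(2DS/H) = √(2 × 46,440 × 330 / 34.77) ≈ 938.89.
Average inventory = Q*/2 ≈ 938.89 / 2 = 469.446.

Average inventory ≈ 469 gearboxes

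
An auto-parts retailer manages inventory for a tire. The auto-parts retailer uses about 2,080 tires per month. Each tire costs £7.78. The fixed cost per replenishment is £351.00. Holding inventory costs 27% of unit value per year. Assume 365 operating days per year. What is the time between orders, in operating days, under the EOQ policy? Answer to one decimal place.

T ≈ 42.2 days

Annual demand D = 2,080 × 12 = 24,960.
Holding cost H = 0.27 × £7.78 = £2.1006 per unit per year.
The optimal lot size = √(2DS/H) = √(2 × 24,960 × 351 / 2.1006) ≈ 2888.15.
Cycle time = Q*/D × 365 = 2888.15 / 24,960 × 365 ≈ 42.235 days.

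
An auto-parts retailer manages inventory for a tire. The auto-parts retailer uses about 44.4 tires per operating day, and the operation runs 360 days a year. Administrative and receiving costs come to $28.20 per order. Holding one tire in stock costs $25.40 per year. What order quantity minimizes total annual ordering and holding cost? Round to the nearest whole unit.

Q* ≈ 188 tires

Annual demand D = 44.4 × 360 = 15,984.
EOQ = √(2DS / H) = √(2 × 15,984 × 28.2 / 25.4).
= √(901,497.6 / 25.4) = √35,492.0315 ≈ 188.393.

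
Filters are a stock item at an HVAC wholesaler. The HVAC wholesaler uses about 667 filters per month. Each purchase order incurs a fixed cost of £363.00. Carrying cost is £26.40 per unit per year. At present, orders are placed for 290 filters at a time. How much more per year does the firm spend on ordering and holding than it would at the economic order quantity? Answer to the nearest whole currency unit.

Extra cost ≈ £1,461 per year

Annual demand D = 667 × 12 = 8,004.
EOQ = √(2DS/H) = √(2 × 8,004 × 363 / 26.4) ≈ 469.16.
Cost at Q* = (D/Q*)S + (Q*/2)H = √(2DSH) ≈ £12,385.79.
Cost at Q = 290: (8,004/290)×363 + (290/2)×26.4 = £10,018.80 + £3,828.00 = £13,846.80.
Excess = £13,846.80 − £12,385.79 = £1,461.01.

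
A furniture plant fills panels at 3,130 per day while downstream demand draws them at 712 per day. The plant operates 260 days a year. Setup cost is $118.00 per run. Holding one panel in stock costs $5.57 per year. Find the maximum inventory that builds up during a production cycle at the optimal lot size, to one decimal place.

Annual demand D = 712 × 260 = 185,120.
Production build-up factor (1 − d/p) = 1 − 712/3,130 = 0.7725.
Q* = √(2DS / (H(1 − d/p))) = √(2 × 185,120 × 118 / (5.57 × 0.7725)).
= √(43,688,320 / 4.303) ≈ 3186.391.
Maximum inventory = Q*(1 − d/p) = 3186.391 × 0.7725 ≈ 2461.564.

I_max ≈ 2,461.6 panels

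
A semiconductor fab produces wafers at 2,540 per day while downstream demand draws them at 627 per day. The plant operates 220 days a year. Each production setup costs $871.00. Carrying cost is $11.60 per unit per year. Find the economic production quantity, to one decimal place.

Annual demand D = 627 × 220 = 137,940.
Production build-up factor (1 − d/p) = 1 − 627/2,540 = 0.7531.
Q* = √(2DS / (H(1 − d/p))) = √(2 × 137,940 × 871 / (11.6 × 0.7531)).
= √(240,291,480 / 8.7365) ≈ 5244.445.

Q* ≈ 5,244.4 wafers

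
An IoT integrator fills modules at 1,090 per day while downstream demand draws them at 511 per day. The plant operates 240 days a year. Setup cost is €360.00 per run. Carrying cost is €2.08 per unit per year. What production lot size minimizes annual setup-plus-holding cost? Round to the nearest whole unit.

Q* ≈ 8,940 modules

Annual demand D = 511 × 240 = 122,640.
Production build-up factor (1 − d/p) = 1 − 511/1,090 = 0.5312.
Q* = √(2DS / (H(1 − d/p))) = √(2 × 122,640 × 360 / (2.08 × 0.5312)).
= √(88,300,800 / 1.1049) ≈ 8939.734.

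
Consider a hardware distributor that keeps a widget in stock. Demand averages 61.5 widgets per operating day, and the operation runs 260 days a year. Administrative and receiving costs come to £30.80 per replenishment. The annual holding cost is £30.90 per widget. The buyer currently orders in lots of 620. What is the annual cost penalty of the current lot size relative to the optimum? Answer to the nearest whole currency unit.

Annual demand D = 61.5 × 260 = 15,990.
EOQ = √(2DS/H) = √(2 × 15,990 × 30.8 / 30.9) ≈ 178.54.
Cost at Q* = (D/Q*)S + (Q*/2)H = √(2DSH) ≈ £5,516.88.
Cost at Q = 620: (15,990/620)×30.8 + (620/2)×30.9 = £794.34 + £9,579.00 = £10,373.34.
Excess = £10,373.34 − £5,516.88 = £4,856.46.

Extra cost ≈ £4,856 per year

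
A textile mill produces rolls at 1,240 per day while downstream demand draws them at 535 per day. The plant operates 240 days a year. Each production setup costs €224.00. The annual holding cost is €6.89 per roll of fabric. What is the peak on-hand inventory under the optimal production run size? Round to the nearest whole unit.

I_max ≈ 2,179 rolls

Annual demand D = 535 × 240 = 128,400.
Production build-up factor (1 − d/p) = 1 − 535/1,240 = 0.5685.
Q* = √(2DS / (H(1 − d/p))) = √(2 × 128,400 × 224 / (6.89 × 0.5685)).
= √(57,523,200 / 3.9173) ≈ 3832.024.
Maximum inventory = Q*(1 − d/p) = 3832.024 × 0.5685 ≈ 2178.691.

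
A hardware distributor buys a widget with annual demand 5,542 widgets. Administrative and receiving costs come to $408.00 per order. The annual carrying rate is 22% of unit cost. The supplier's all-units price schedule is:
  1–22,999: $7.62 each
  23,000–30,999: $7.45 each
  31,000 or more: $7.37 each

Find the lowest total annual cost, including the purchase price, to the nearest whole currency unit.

Holding cost per unit per year at price C is H = 0.22·C.
Candidates are each tier's EOQ (if it falls in that tier) and each price-break quantity.
EOQ at $7.62 = 1642.4 (feasible in tier 1): TC = 5,542×$7.62 + (5,542/1642.4)×408 + (1642.4/2)×0.22×$7.62 = $44,983.43.
EOQ at $7.45 = 1661.1 < 23000, so use break Q=23000: TC = 5,542×$7.45 + (5,542/23000.0)×408 + (23000.0/2)×0.22×$7.45 = $60,234.71.
EOQ at $7.37 = 1670.1 < 31000, so use break Q=31000: TC = 5,542×$7.37 + (5,542/31000.0)×408 + (31000.0/2)×0.22×$7.37 = $66,049.18.
Lowest total cost among the candidates is at Q = 1642.4.

TC* ≈ $44,983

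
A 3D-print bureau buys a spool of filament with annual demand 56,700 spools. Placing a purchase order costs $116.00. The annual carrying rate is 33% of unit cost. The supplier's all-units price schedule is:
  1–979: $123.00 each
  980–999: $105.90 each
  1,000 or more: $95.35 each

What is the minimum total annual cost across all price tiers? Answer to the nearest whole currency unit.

TC* ≈ $5,428,655

Holding cost per unit per year at price C is H = 0.33·C.
Candidates are each tier's EOQ (if it falls in that tier) and each price-break quantity.
EOQ at $123.00 = 569.3 (feasible in tier 1): TC = 56,700×$123.00 + (56,700/569.3)×116 + (569.3/2)×0.33×$123.00 = $6,997,207.08.
EOQ at $105.90 = 613.5 < 980, so use break Q=980: TC = 56,700×$105.90 + (56,700/980.0)×116 + (980.0/2)×0.33×$105.90 = $6,028,365.46.
EOQ at $95.35 = 646.6 < 1000, so use break Q=1000: TC = 56,700×$95.35 + (56,700/1000.0)×116 + (1000.0/2)×0.33×$95.35 = $5,428,654.95.
Lowest total cost among the candidates is at Q = 1000.0.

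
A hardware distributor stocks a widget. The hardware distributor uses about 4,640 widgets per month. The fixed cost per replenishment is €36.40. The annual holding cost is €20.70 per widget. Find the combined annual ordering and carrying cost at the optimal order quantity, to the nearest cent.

TC* ≈ €9,160.11

Annual demand D = 4,640 × 12 = 55,680.
EOQ = √(2DS/H) = √(2 × 55,680 × 36.4 / 20.7) ≈ 442.52.
At the optimum the two cost components are equal, so total cost = 2·(Q*/2)H = Q*·H.
Minimum total = √(2DSH) = √(2 × 55,680 × 36.4 × 20.7) ≈ 9160.106.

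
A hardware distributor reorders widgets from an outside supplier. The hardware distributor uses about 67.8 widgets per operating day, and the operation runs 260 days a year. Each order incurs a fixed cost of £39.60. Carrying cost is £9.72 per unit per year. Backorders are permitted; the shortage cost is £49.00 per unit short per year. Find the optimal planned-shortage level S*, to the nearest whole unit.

Annual demand D = 67.8 × 260 = 17,628.
With planned backorders, Q* = √(2DS/H) · √((H+B)/B).
√(2DS/H) = √(2 × 17,628 × 39.6 / 9.72) = 378.993.
√((H+B)/B) = √((9.72+49)/49) = 1.0947.
Q* ≈ 414.883.
S* = Q* · H/(H+B) = 414.883 × 9.72/58.72 ≈ 68.676.

S* ≈ 69 widgets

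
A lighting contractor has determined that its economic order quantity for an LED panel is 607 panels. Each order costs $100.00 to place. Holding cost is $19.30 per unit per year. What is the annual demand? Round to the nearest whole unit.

D ≈ 35,555 panels per year

Squaring Q* = √(2DS/H) gives Q*² = 2DS/H.
From Q* = √(2DS/H): D = Q*²H / (2S) = 607² × 19.3 / (2 × 100) = 35555.329.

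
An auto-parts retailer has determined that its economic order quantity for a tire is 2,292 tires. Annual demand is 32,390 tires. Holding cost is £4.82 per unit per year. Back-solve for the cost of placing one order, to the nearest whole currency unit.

S ≈ £391

The basic EOQ model gives Q* = √(2DS/H); rearrange for the unknown.
From Q* = √(2DS/H): S = Q*²H / (2D) = 2,292² × 4.82 / (2 × 32,390) = 390.8727.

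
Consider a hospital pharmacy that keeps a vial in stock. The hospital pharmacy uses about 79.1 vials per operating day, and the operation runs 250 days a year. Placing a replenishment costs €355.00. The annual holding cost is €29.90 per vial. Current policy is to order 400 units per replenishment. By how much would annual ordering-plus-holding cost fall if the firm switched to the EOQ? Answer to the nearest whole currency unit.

Extra cost ≈ €3,041 per year

Annual demand D = 79.1 × 250 = 19,775.
EOQ = √(2DS/H) = √(2 × 19,775 × 355 / 29.9) ≈ 685.25.
Cost at Q* = (D/Q*)S + (Q*/2)H = √(2DSH) ≈ €20,489.11.
Cost at Q = 400: (19,775/400)×355 + (400/2)×29.9 = €17,550.31 + €5,980.00 = €23,530.31.
Excess = €23,530.31 − €20,489.11 = €3,041.21.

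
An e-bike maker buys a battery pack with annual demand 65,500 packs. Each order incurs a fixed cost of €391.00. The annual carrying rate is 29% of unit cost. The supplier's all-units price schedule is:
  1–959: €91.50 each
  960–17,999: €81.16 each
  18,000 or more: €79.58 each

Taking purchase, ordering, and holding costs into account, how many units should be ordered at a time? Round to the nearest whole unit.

Holding cost per unit per year at price C is H = 0.29·C.
For each price level, check whether its EOQ is feasible; otherwise the best quantity at that price is the breakpoint.
Tier 1 (€91.50): EOQ = 1389.4 exceeds tier's upper bound 959, so this tier is dominated.
EOQ at €81.16 = 1475.2 (feasible in tier 2): TC = 65,500×€81.16 + (65,500/1475.2)×391 + (1475.2/2)×0.29×€81.16 = €5,350,701.15.
EOQ at €79.58 = 1489.8 < 18000, so use break Q=18000: TC = 65,500×€79.58 + (65,500/18000.0)×391 + (18000.0/2)×0.29×€79.58 = €5,421,616.61.
Lowest total cost is €5,350,701.15 at Q = 1475.2.

Q* ≈ 1,475 packs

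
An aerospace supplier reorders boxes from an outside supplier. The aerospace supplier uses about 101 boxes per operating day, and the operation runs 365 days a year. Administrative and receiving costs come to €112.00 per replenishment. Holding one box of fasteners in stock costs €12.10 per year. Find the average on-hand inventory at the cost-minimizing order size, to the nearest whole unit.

Average inventory ≈ 413 boxes

Annual demand D = 101 × 365 = 36,865.
EOQ = √(2DS/H) = √(2 × 36,865 × 112 / 12.1) ≈ 826.11.
Average inventory = Q*/2 ≈ 826.11 / 2 = 413.056.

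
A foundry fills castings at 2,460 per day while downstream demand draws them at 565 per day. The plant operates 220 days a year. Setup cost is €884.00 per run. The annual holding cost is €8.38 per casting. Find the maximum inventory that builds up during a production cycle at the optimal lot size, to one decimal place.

I_max ≈ 4,494.6 castings

Annual demand D = 565 × 220 = 124,300.
Production build-up factor (1 − d/p) = 1 − 565/2,460 = 0.7703.
Q* = √(2DS / (H(1 − d/p))) = √(2 × 124,300 × 884 / (8.38 × 0.7703)).
= √(219,762,400 / 6.4553) ≈ 5834.688.
Maximum inventory = Q*(1 − d/p) = 5834.688 × 0.7703 ≈ 4494.607.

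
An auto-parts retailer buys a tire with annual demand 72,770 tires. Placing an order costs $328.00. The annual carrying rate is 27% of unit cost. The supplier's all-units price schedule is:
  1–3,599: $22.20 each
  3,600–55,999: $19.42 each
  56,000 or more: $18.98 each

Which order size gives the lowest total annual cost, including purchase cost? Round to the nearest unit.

Holding cost per unit per year at price C is H = 0.27·C.
Candidates are each tier's EOQ (if it falls in that tier) and each price-break quantity.
EOQ at $22.20 = 2822.1 (feasible in tier 1): TC = 72,770×$22.20 + (72,770/2822.1)×328 + (2822.1/2)×0.27×$22.20 = $1,632,409.56.
EOQ at $19.42 = 3017.3 < 3600, so use break Q=3600: TC = 72,770×$19.42 + (72,770/3600.0)×328 + (3600.0/2)×0.27×$19.42 = $1,429,261.68.
EOQ at $18.98 = 3052.1 < 56000, so use break Q=56000: TC = 72,770×$18.98 + (72,770/56000.0)×328 + (56000.0/2)×0.27×$18.98 = $1,525,089.62.
Lowest total cost is $1,429,261.68 at Q = 3600.0.

Q* ≈ 3,600 tires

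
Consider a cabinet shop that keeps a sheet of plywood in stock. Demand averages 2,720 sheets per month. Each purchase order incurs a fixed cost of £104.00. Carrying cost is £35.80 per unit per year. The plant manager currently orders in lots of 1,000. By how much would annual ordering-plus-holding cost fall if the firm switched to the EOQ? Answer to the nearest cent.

Extra cost ≈ £5,704.48 per year

Annual demand D = 2,720 × 12 = 32,640.
EOQ = √(2DS/H) = √(2 × 32,640 × 104 / 35.8) ≈ 435.48.
Cost at Q* = (D/Q*)S + (Q*/2)H = √(2DSH) ≈ £15,590.08.
Cost at Q = 1,000: (32,640/1,000)×104 + (1,000/2)×35.8 = £3,394.56 + £17,900.00 = £21,294.56.
Excess = £21,294.56 − £15,590.08 = £5,704.48.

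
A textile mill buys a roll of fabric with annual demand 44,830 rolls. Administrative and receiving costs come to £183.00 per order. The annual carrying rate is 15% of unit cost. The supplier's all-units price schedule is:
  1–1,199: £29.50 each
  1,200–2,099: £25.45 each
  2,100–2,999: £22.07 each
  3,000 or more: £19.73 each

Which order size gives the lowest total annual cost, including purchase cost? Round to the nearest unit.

Holding cost per unit per year at price C is H = 0.15·C.
Candidates are each tier's EOQ (if it falls in that tier) and each price-break quantity.
Tier 1 (£29.50): EOQ = 1925.6 exceeds tier's upper bound 1199, so this tier is dominated.
EOQ at £25.45 = 2073.2 (feasible in tier 2): TC = 44,830×£25.45 + (44,830/2073.2)×183 + (2073.2/2)×0.15×£25.45 = £1,148,837.84.
EOQ at £22.07 = 2226.3 (feasible in tier 3): TC = 44,830×£22.07 + (44,830/2226.3)×183 + (2226.3/2)×0.15×£22.07 = £996,768.17.
EOQ at £19.73 = 2354.6 < 3000, so use break Q=3000: TC = 44,830×£19.73 + (44,830/3000.0)×183 + (3000.0/2)×0.15×£19.73 = £891,669.78.
Lowest total cost is £891,669.78 at Q = 3000.0.

Q* ≈ 3,000 rolls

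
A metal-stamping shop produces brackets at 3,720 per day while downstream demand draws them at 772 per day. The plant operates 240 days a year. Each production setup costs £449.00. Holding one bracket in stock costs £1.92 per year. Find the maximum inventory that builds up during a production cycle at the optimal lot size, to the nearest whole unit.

Annual demand D = 772 × 240 = 185,280.
Production build-up factor (1 − d/p) = 1 − 772/3,720 = 0.7925.
Q* = √(2DS / (H(1 − d/p))) = √(2 × 185,280 × 449 / (1.92 × 0.7925)).
= √(166,381,440 / 1.5215) ≈ 10457.059.
Maximum inventory = Q*(1 − d/p) = 10457.059 × 0.7925 ≈ 8286.938.

I_max ≈ 8,287 brackets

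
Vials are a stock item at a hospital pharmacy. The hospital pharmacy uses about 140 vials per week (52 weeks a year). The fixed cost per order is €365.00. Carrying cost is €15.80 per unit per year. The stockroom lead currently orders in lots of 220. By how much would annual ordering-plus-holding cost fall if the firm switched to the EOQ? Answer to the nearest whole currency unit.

Extra cost ≈ €4,653 per year

Annual demand D = 140 × 52 = 7,280.
EOQ = √(2DS/H) = √(2 × 7,280 × 365 / 15.8) ≈ 579.96.
Cost at Q* = (D/Q*)S + (Q*/2)H = √(2DSH) ≈ €9,163.38.
Cost at Q = 220: (7,280/220)×365 + (220/2)×15.8 = €12,078.18 + €1,738.00 = €13,816.18.
Excess = €13,816.18 − €9,163.38 = €4,652.80.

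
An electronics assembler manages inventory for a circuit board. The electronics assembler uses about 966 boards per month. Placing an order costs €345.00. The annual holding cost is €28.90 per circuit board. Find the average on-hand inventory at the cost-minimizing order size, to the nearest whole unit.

Annual demand D = 966 × 12 = 11,592.
Q* = √(2DS/H) = √(2 × 11,592 × 345 / 28.9) ≈ 526.08.
Average inventory = Q*/2 ≈ 526.08 / 2 = 263.042.

Average inventory ≈ 263 boards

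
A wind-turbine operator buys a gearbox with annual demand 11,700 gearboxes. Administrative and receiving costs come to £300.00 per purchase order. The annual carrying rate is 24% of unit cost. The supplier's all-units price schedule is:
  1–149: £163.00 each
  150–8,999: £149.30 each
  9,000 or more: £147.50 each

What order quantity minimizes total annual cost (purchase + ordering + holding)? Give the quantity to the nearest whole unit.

Holding cost per unit per year at price C is H = 0.24·C.
Candidates are each tier's EOQ (if it falls in that tier) and each price-break quantity.
Tier 1 (£163.00): EOQ = 423.6 exceeds tier's upper bound 149, so this tier is dominated.
EOQ at £149.30 = 442.6 (feasible in tier 2): TC = 11,700×£149.30 + (11,700/442.6)×300 + (442.6/2)×0.24×£149.30 = £1,762,670.03.
EOQ at £147.50 = 445.3 < 9000, so use break Q=9000: TC = 11,700×£147.50 + (11,700/9000.0)×300 + (9000.0/2)×0.24×£147.50 = £1,885,440.00.
Lowest total cost is £1,762,670.03 at Q = 442.6.

Q* ≈ 443 gearboxes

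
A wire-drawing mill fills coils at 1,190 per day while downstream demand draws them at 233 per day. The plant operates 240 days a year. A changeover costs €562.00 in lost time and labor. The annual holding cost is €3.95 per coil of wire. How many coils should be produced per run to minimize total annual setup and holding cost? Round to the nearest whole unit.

Annual demand D = 233 × 240 = 55,920.
Production build-up factor (1 − d/p) = 1 − 233/1,190 = 0.8042.
Q* = √(2DS / (H(1 − d/p))) = √(2 × 55,920 × 562 / (3.95 × 0.8042)).
= √(62,854,080 / 3.1766) ≈ 4448.214.

Q* ≈ 4,448 coils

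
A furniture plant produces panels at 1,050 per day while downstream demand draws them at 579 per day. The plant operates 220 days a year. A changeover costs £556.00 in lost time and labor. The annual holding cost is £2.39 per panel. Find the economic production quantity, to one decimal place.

Annual demand D = 579 × 220 = 127,380.
Production build-up factor (1 − d/p) = 1 − 579/1,050 = 0.4486.
Q* = √(2DS / (H(1 − d/p))) = √(2 × 127,380 × 556 / (2.39 × 0.4486)).
= √(141,646,560 / 1.0721) ≈ 11494.452.

Q* ≈ 11,494.5 panels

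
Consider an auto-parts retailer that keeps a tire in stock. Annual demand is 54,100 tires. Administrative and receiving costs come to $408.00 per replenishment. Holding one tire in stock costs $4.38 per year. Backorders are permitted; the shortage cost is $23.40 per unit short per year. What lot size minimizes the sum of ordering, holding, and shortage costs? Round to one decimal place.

Q* ≈ 3,459.1 tires

With planned backorders, Q* = √(2DS/H) · √((H+B)/B).
√(2DS/H) = √(2 × 54,100 × 408 / 4.38) = 3174.729.
√((H+B)/B) = √((4.38+23.4)/23.4) = 1.0896.
Q* ≈ 3459.114.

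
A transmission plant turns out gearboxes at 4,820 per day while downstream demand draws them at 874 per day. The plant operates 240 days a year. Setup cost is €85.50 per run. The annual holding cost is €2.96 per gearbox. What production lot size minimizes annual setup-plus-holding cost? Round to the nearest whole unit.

Annual demand D = 874 × 240 = 209,760.
Production build-up factor (1 − d/p) = 1 − 874/4,820 = 0.8187.
Q* = √(2DS / (H(1 − d/p))) = √(2 × 209,760 × 85.5 / (2.96 × 0.8187)).
= √(35,868,960 / 2.4233) ≈ 3847.322.

Q* ≈ 3,847 gearboxes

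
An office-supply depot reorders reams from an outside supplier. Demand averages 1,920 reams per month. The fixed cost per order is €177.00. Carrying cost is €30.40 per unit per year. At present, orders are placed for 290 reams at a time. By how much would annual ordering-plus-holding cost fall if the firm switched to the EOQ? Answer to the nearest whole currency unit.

Annual demand D = 1,920 × 12 = 23,040.
EOQ = √(2DS/H) = √(2 × 23,040 × 177 / 30.4) ≈ 517.97.
Cost at Q* = (D/Q*)S + (Q*/2)H = √(2DSH) ≈ €15,746.34.
Cost at Q = 290: (23,040/290)×177 + (290/2)×30.4 = €14,062.34 + €4,408.00 = €18,470.34.
Excess = €18,470.34 − €15,746.34 = €2,724.00.

Extra cost ≈ €2,724 per year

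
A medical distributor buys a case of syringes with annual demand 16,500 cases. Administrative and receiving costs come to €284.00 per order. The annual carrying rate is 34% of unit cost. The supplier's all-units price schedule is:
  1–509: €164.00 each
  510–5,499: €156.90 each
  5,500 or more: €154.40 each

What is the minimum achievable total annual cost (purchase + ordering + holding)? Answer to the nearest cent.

TC* ≈ €2,611,641.47

Holding cost per unit per year at price C is H = 0.34·C.
Candidates are each tier's EOQ (if it falls in that tier) and each price-break quantity.
EOQ at €164.00 = 410.0 (feasible in tier 1): TC = 16,500×€164.00 + (16,500/410.0)×284 + (410.0/2)×0.34×€164.00 = €2,728,860.07.
EOQ at €156.90 = 419.1 < 510, so use break Q=510: TC = 16,500×€156.90 + (16,500/510.0)×284 + (510.0/2)×0.34×€156.90 = €2,611,641.47.
EOQ at €154.40 = 422.5 < 5500, so use break Q=5500: TC = 16,500×€154.40 + (16,500/5500.0)×284 + (5500.0/2)×0.34×€154.40 = €2,692,816.00.
Lowest total cost among the candidates is at Q = 510.0.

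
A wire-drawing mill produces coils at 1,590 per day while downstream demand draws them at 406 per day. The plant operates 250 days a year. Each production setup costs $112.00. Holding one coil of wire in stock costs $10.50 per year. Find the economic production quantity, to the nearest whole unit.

Q* ≈ 1,705 coils

Annual demand D = 406 × 250 = 101,500.
Production build-up factor (1 − d/p) = 1 − 406/1,590 = 0.7447.
Q* = √(2DS / (H(1 − d/p))) = √(2 × 101,500 × 112 / (10.5 × 0.7447)).
= √(22,736,000 / 7.8189) ≈ 1705.238.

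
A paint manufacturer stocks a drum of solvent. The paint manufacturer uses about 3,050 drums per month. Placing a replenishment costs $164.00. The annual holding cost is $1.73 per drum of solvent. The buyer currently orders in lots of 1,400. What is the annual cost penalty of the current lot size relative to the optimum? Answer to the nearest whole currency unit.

Annual demand D = 3,050 × 12 = 36,600.
EOQ = √(2DS/H) = √(2 × 36,600 × 164 / 1.73) ≈ 2634.23.
Cost at Q* = (D/Q*)S + (Q*/2)H = √(2DSH) ≈ $4,557.23.
Cost at Q = 1,400: (36,600/1,400)×164 + (1,400/2)×1.73 = $4,287.43 + $1,211.00 = $5,498.43.
Excess = $5,498.43 − $4,557.23 = $941.20.

Extra cost ≈ $941 per year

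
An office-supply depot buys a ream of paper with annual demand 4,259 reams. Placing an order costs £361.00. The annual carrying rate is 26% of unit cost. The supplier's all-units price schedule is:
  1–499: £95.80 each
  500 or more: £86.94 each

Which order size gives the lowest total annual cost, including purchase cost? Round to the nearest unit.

Holding cost per unit per year at price C is H = 0.26·C.
Candidates are each tier's EOQ (if it falls in that tier) and each price-break quantity.
EOQ at £95.80 = 351.4 (feasible in tier 1): TC = 4,259×£95.80 + (4,259/351.4)×361 + (351.4/2)×0.26×£95.80 = £416,763.89.
EOQ at £86.94 = 368.8 < 500, so use break Q=500: TC = 4,259×£86.94 + (4,259/500.0)×361 + (500.0/2)×0.26×£86.94 = £379,003.56.
Lowest total cost is £379,003.56 at Q = 500.0.

Q* ≈ 500 reams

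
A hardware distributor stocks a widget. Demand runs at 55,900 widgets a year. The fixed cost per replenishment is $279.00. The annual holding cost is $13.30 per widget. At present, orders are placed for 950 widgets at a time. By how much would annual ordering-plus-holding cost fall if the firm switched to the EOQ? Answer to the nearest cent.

EOQ = √(2DS/H) = √(2 × 55,900 × 279 / 13.3) ≈ 1531.43.
Cost at Q* = (D/Q*)S + (Q*/2)H = √(2DSH) ≈ $20,368.02.
Cost at Q = 950: (55,900/950)×279 + (950/2)×13.3 = $16,416.95 + $6,317.50 = $22,734.45.
Excess = $22,734.45 − $20,368.02 = $2,366.43.

Extra cost ≈ $2,366.43 per year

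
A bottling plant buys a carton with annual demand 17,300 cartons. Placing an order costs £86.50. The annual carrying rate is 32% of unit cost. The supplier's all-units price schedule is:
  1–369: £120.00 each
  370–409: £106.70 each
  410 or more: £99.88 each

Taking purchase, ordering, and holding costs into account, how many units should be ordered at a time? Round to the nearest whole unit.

Holding cost per unit per year at price C is H = 0.32·C.
For each price level, check whether its EOQ is feasible; otherwise the best quantity at that price is the breakpoint.
EOQ at £120.00 = 279.2 (feasible in tier 1): TC = 17,300×£120.00 + (17,300/279.2)×86.5 + (279.2/2)×0.32×£120.00 = £2,086,720.42.
EOQ at £106.70 = 296.1 < 370, so use break Q=370: TC = 17,300×£106.70 + (17,300/370.0)×86.5 + (370.0/2)×0.32×£106.70 = £1,856,271.10.
EOQ at £99.88 = 306.0 < 410, so use break Q=410: TC = 17,300×£99.88 + (17,300/410.0)×86.5 + (410.0/2)×0.32×£99.88 = £1,738,126.01.
Lowest total cost is £1,738,126.01 at Q = 410.0.

Q* ≈ 410 cartons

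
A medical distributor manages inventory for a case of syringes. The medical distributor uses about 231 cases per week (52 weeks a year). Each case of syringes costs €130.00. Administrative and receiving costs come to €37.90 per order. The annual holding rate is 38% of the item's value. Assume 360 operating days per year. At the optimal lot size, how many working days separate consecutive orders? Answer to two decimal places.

T ≈ 4.07 days

Annual demand D = 231 × 52 = 12,012.
Holding cost H = 0.38 × €130.00 = €49.4000 per unit per year.
Q* = √(2DS/H) = √(2 × 12,012 × 37.9 / 49.4) ≈ 135.76.
Cycle time = Q*/D × 360 = 135.76 / 12,012 × 360 ≈ 4.069 days.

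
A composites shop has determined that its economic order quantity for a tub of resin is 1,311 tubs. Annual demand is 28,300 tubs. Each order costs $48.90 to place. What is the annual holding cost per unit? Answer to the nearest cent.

H ≈ $1.61

Invert the EOQ relation Q*² = 2DS/H.
From Q* = √(2DS/H): H = 2DS / Q*² = 2 × 28,300 × 48.9 / 1,311² = 1.6103.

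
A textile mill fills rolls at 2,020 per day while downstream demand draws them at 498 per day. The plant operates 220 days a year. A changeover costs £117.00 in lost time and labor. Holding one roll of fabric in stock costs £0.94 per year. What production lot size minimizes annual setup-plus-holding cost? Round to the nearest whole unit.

Q* ≈ 6,016 rolls

Annual demand D = 498 × 220 = 109,560.
Production build-up factor (1 − d/p) = 1 − 498/2,020 = 0.7535.
Q* = √(2DS / (H(1 − d/p))) = √(2 × 109,560 × 117 / (0.94 × 0.7535)).
= √(25,637,040 / 0.7083) ≈ 6016.423.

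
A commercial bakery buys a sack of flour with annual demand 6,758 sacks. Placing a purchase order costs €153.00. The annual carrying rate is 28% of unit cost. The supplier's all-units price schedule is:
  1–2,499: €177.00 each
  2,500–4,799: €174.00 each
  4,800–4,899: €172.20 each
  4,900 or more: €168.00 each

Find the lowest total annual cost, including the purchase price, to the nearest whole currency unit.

Holding cost per unit per year at price C is H = 0.28·C.
Evaluate total cost at each tier's feasible EOQ or, if the EOQ is below the tier, at the tier's minimum quantity.
EOQ at €177.00 = 204.3 (feasible in tier 1): TC = 6,758×€177.00 + (6,758/204.3)×153 + (204.3/2)×0.28×€177.00 = €1,206,289.61.
EOQ at €174.00 = 206.0 < 2500, so use break Q=2500: TC = 6,758×€174.00 + (6,758/2500.0)×153 + (2500.0/2)×0.28×€174.00 = €1,237,205.59.
EOQ at €172.20 = 207.1 < 4800, so use break Q=4800: TC = 6,758×€172.20 + (6,758/4800.0)×153 + (4800.0/2)×0.28×€172.20 = €1,279,661.41.
EOQ at €168.00 = 209.7 < 4900, so use break Q=4900: TC = 6,758×€168.00 + (6,758/4900.0)×153 + (4900.0/2)×0.28×€168.00 = €1,250,803.02.
Lowest total cost among the candidates is at Q = 204.3.

TC* ≈ €1,206,290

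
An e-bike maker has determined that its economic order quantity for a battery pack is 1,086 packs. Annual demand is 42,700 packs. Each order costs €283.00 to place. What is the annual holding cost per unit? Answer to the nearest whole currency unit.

H ≈ €20

The basic EOQ model gives Q* = √(2DS/H); rearrange for the unknown.
From Q* = √(2DS/H): H = 2DS / Q*² = 2 × 42,700 × 283 / 1,086² = 20.4920.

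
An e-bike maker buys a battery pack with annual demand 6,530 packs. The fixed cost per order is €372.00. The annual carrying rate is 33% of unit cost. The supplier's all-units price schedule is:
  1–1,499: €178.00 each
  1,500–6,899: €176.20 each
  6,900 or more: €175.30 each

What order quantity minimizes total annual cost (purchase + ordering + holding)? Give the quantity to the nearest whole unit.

Holding cost per unit per year at price C is H = 0.33·C.
Candidates are each tier's EOQ (if it falls in that tier) and each price-break quantity.
EOQ at €178.00 = 287.6 (feasible in tier 1): TC = 6,530×€178.00 + (6,530/287.6)×372 + (287.6/2)×0.33×€178.00 = €1,179,233.13.
EOQ at €176.20 = 289.1 < 1500, so use break Q=1500: TC = 6,530×€176.20 + (6,530/1500.0)×372 + (1500.0/2)×0.33×€176.20 = €1,195,814.94.
EOQ at €175.30 = 289.8 < 6900, so use break Q=6900: TC = 6,530×€175.30 + (6,530/6900.0)×372 + (6900.0/2)×0.33×€175.30 = €1,344,640.10.
Lowest total cost is €1,179,233.13 at Q = 287.6.

Q* ≈ 288 packs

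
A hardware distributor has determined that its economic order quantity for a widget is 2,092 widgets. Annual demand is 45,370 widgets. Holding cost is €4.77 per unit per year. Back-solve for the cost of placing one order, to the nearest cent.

The basic EOQ model gives Q* = √(2DS/H); rearrange for the unknown.
From Q* = √(2DS/H): S = Q*²H / (2D) = 2,092² × 4.77 / (2 × 45,370) = 230.0610.

S ≈ €230.06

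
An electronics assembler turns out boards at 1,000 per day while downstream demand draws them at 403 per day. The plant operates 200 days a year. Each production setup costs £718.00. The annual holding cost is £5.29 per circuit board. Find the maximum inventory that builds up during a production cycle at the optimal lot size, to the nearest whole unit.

Annual demand D = 403 × 200 = 80,600.
Production build-up factor (1 − d/p) = 1 − 403/1,000 = 0.5970.
Q* = √(2DS / (H(1 − d/p))) = √(2 × 80,600 × 718 / (5.29 × 0.5970)).
= √(115,741,600 / 3.1581) ≈ 6053.823.
Maximum inventory = Q*(1 − d/p) = 6053.823 × 0.5970 ≈ 3614.132.

I_max ≈ 3,614 boards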